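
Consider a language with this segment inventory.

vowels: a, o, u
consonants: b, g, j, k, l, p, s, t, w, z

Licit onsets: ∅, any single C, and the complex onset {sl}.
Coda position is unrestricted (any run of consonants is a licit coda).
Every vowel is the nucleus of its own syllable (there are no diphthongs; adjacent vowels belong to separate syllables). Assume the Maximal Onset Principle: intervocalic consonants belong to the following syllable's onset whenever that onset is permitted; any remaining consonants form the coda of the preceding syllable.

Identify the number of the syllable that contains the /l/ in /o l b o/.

1

Vowels present: o, o; each is a nucleus, giving 2 syllables.
σ1/σ2 boundary: /lb/; trying suffixes from longest down, /b/ is the first permitted one, so coda /l/ | onset /b/.
Result: ol.bo.
The /l/ is in the coda of syllable 1 (/ol/).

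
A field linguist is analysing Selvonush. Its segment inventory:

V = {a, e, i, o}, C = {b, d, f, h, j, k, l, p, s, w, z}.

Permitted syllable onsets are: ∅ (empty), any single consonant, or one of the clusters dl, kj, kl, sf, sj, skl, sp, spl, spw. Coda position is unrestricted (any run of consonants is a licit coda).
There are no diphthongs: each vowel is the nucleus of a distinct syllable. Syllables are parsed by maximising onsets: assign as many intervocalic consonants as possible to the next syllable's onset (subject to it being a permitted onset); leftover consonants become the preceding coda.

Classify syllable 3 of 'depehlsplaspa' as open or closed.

open

Vowels present: e, e, a, a; each is a nucleus, giving 4 syllables.
V1 /e/ – V2 /e/: just /p/ — single C goes to the following onset.
V2 /e/ – V3 /a/: /hlspl/; trying suffixes from longest down, /spl/ is the first permitted one, so coda /hl/ | onset /spl/.
V3 /a/ – V4 /a/: /sp/ — entire cluster is a permitted onset → onset /sp/, coda ∅.
So the parse is de.pehl.spla.spa.
Syllable 3 is /spla/; it ends in its nucleus with no coda, so it is open.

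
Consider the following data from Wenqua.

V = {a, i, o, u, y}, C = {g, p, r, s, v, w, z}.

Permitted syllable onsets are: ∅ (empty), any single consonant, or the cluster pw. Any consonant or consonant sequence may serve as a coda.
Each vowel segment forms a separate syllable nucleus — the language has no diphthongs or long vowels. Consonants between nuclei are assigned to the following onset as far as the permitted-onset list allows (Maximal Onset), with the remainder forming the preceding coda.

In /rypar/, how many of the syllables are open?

1

Nuclei (vowels): y, a → 2 syllables.
Between /y/ (V1) and /a/ (V2): /p/ → onset of the next syllable (single consonants are always licit onsets).
Putting it together: ry.par.
Classifying each syllable: /ry/ (open), /par/ (closed).
Open syllables: 1.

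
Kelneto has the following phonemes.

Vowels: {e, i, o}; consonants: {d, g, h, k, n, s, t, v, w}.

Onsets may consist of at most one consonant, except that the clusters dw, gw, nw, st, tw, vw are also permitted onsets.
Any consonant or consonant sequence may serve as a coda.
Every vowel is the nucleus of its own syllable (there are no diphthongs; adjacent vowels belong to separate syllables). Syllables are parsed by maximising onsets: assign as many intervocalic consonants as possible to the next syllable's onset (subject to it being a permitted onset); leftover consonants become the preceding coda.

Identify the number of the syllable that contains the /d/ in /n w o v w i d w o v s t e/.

Nuclei (vowels): o, i, o, e → 4 syllables.
V1 /o/ – V2 /i/: /vw/ is a licit onset in full, so it all attaches to the next syllable.
V2 /i/ – V3 /o/: /dw/ — entire cluster is a permitted onset → onset /dw/, coda ∅.
V3 /o/ – V4 /e/: /vst/ — longest licit onset from the right is /st/, leaving /v/ as coda.
Result: nwo.vwi.dwov.ste.
The /d/ is in the onset of syllable 3 (/dwov/).

3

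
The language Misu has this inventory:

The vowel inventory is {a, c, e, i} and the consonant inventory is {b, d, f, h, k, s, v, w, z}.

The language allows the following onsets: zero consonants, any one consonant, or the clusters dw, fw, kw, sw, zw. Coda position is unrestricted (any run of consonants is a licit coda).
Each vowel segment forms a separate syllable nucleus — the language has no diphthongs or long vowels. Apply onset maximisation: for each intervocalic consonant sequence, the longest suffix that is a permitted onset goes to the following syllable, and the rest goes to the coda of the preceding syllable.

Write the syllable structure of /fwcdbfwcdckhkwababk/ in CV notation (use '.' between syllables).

The vowels are c, c, c, a, a — 5 nuclei, so 5 syllables.
Between /c/ (V1) and /c/ (V2): /dbfw/ splits as /db/ + /fw/ (/fw/ is the longest suffix that is a licit onset).
Between /c/ (V2) and /c/ (V3): just /d/ — single C goes to the following onset.
Between /c/ (V3) and /a/ (V4): cluster /khkw/ — the longest permitted-onset suffix is /kw/; onset = /kw/, preceding coda = /kh/.
Between /a/ (V4) and /a/ (V5): /b/ is a single consonant, so it becomes the next onset.
So the parse is fwcdb.fwc.dckh.kwa.babk.
Mapping each syllable to C/V: /fwcdb/ → CCVCC, /fwc/ → CCV, /dckh/ → CVCC, /kwa/ → CCV, /babk/ → CVCC.

CCVCC.CCV.CVCC.CCV.CVCC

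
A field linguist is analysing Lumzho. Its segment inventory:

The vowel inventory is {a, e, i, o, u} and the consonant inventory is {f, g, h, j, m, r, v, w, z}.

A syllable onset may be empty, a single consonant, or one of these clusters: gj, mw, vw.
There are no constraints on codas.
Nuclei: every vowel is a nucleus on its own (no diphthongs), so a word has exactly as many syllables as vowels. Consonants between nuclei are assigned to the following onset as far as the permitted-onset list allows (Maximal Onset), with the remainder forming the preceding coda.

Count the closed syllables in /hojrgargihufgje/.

3

Nuclei (vowels): o, a, i, u, e → 5 syllables.
Between /o/ (V1) and /a/ (V2): /jrg/ splits as /jr/ + /g/ (/g/ is the longest suffix that is a licit onset).
Between /a/ (V2) and /i/ (V3): /rg/ splits as /r/ + /g/ (/g/ is the longest suffix that is a licit onset).
Between /i/ (V3) and /u/ (V4): /h/ → onset of the next syllable (single consonants are always licit onsets).
Between /u/ (V4) and /e/ (V5): /fgj/; trying suffixes from longest down, /gj/ is the first permitted one, so coda /f/ | onset /gj/.
So the parse is hojr.gar.gi.huf.gje.
Classifying each syllable: /hojr/ (closed), /gar/ (closed), /gi/ (open), /huf/ (closed), /gje/ (open).
Closed syllables: 3.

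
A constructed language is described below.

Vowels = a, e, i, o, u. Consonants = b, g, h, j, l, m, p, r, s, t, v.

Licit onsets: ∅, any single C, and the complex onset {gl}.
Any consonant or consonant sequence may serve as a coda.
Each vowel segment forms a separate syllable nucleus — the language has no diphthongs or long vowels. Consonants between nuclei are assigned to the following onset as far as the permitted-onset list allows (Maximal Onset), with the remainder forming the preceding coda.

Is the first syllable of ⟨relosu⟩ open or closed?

Nuclei (vowels): e, o, u → 3 syllables.
/e…o/ gap (V1→V2): just /l/ — single C goes to the following onset.
/o…u/ gap (V2→V3): /s/ is a single consonant, so it becomes the next onset.
Putting it together: re.lo.su.
Syllable 1 is /re/; it ends in its nucleus with no coda, so it is open.

open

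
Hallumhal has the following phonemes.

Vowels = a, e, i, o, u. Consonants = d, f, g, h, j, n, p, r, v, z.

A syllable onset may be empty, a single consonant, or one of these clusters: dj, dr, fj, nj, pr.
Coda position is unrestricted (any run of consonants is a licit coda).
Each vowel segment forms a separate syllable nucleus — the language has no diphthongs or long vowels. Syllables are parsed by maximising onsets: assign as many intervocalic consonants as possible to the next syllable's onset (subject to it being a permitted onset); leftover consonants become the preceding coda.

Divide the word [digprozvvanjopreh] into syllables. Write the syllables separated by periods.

Vowels present: i, o, a, o, e; each is a nucleus, giving 5 syllables.
Between /i/ (V1) and /o/ (V2): cluster /gpr/ — the longest permitted-onset suffix is /pr/; onset = /pr/, preceding coda = /g/.
Between /o/ (V2) and /a/ (V3): /zvv/; trying suffixes from longest down, /v/ is the first permitted one, so coda /zv/ | onset /v/.
Between /a/ (V3) and /o/ (V4): /nj/ — entire cluster is a permitted onset → onset /nj/, coda ∅.
Between /o/ (V4) and /e/ (V5): /pr/ — entire cluster is a permitted onset → onset /pr/, coda ∅.

dig.prozv.va.njo.preh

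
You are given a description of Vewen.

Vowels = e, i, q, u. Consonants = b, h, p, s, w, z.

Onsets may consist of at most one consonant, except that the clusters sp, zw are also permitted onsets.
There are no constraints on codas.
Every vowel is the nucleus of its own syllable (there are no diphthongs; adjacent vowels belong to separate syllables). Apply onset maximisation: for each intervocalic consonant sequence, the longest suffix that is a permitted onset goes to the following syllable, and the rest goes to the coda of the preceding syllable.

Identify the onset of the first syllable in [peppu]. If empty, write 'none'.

The vowels are e, u — 2 nuclei, so 2 syllables.
V1 /e/ – V2 /u/: /pp/ — longest licit onset from the right is /p/, leaving /p/ as coda.
Result: pep.pu.
Syllable 1 is /pep/: onset /p/, nucleus /e/, coda /p/.

p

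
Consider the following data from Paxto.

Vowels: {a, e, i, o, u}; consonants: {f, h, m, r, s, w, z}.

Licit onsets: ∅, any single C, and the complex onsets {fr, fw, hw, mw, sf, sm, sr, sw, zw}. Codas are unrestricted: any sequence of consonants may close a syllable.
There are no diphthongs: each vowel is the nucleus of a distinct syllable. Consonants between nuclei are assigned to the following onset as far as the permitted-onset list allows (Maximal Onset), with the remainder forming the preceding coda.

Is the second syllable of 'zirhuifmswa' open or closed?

open

The vowels are i, u, i, a — 4 nuclei, so 4 syllables.
/i…u/ gap (V1→V2): /rh/ — longest licit onset from the right is /h/, leaving /r/ as coda.
/u…i/ gap (V2→V3): no consonants, so the boundary falls immediately after /u/.
/i…a/ gap (V3→V4): /fmsw/ — longest licit onset from the right is /sw/, leaving /fm/ as coda.
Result: zir.hu.ifm.swa.
Syllable 2 is /hu/; it ends in its nucleus with no coda, so it is open.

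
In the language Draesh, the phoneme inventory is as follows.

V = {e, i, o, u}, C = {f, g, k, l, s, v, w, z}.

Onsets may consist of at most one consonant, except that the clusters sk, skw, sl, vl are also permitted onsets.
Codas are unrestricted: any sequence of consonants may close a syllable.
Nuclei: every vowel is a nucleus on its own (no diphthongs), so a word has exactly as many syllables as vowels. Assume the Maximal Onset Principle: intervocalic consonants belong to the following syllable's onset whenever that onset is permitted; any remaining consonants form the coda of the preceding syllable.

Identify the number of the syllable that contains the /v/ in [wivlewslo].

Vowels present: i, e, o; each is a nucleus, giving 3 syllables.
σ1/σ2 boundary: /vl/ is a licit onset in full, so it all attaches to the next syllable.
σ2/σ3 boundary: /wsl/ splits as /w/ + /sl/ (/sl/ is the longest suffix that is a licit onset).
Syllabification: wi.vlew.slo.
The /v/ is in the onset of syllable 2 (/vlew/).

2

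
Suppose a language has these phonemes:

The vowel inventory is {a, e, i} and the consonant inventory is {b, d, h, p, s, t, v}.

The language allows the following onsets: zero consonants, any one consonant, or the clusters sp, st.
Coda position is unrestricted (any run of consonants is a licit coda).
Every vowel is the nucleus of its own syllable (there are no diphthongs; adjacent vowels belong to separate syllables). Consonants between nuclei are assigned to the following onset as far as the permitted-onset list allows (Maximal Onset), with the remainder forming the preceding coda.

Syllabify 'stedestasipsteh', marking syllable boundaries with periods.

Vowels present: e, e, a, i, e; each is a nucleus, giving 5 syllables.
σ1/σ2 boundary: /d/ is a single consonant, so it becomes the next onset.
σ2/σ3 boundary: /st/ is a licit onset in full, so it all attaches to the next syllable.
σ3/σ4 boundary: /s/ is a single consonant, so it becomes the next onset.
σ4/σ5 boundary: /pst/ splits as /p/ + /st/ (/st/ is the longest suffix that is a licit onset).

ste.de.sta.sip.steh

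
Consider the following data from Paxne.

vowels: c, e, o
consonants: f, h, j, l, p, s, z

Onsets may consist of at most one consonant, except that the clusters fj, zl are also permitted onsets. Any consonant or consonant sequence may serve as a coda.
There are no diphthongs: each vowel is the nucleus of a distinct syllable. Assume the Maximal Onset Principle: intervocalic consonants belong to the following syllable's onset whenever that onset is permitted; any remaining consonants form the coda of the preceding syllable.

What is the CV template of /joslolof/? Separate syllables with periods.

The vowels are o, o, o — 3 nuclei, so 3 syllables.
Between /o/ (V1) and /o/ (V2): /sl/ splits as /s/ + /l/ (/l/ is the longest suffix that is a licit onset).
Between /o/ (V2) and /o/ (V3): just /l/ — single C goes to the following onset.
Putting it together: jos.lo.lof.
Mapping each syllable to C/V: /jos/ → CVC, /lo/ → CV, /lof/ → CVC.

CVC.CV.CVC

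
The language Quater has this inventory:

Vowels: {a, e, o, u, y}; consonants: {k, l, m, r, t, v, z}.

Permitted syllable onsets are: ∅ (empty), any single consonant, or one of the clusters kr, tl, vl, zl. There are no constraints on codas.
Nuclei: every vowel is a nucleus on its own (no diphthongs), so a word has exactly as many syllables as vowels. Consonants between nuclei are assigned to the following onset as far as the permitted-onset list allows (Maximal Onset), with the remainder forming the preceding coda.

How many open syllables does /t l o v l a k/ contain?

1

Vowels present: o, a; each is a nucleus, giving 2 syllables.
Between /o/ (V1) and /a/ (V2): /vl/ — entire cluster is a permitted onset → onset /vl/, coda ∅.
So the parse is tlo.vlak.
Classifying each syllable: /tlo/ (open), /vlak/ (closed).
Open syllables: 1.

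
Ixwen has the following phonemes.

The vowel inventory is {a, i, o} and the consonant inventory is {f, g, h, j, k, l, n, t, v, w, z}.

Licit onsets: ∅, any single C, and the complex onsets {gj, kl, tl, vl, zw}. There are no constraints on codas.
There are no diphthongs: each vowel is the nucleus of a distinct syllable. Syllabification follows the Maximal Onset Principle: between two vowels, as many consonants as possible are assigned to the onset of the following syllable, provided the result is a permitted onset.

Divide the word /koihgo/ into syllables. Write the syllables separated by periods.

ko.ih.go

Nuclei (vowels): o, i, o → 3 syllables.
V1 /o/ – V2 /i/: hiatus — the boundary sits between the two vowels.
V2 /i/ – V3 /o/: cluster /hg/ — the longest permitted-onset suffix is /g/; onset = /g/, preceding coda = /h/.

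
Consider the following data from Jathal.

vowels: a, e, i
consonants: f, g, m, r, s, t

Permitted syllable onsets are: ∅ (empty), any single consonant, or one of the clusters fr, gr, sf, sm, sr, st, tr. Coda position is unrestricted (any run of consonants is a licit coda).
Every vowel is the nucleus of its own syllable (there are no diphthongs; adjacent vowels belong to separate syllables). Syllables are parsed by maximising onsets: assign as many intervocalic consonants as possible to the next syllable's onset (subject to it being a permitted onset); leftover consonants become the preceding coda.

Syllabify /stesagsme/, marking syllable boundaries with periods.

ste.sag.sme

The vowels are e, a, e — 3 nuclei, so 3 syllables.
σ1/σ2 boundary: /s/ → onset of the next syllable (single consonants are always licit onsets).
σ2/σ3 boundary: /gsm/; trying suffixes from longest down, /sm/ is the first permitted one, so coda /g/ | onset /sm/.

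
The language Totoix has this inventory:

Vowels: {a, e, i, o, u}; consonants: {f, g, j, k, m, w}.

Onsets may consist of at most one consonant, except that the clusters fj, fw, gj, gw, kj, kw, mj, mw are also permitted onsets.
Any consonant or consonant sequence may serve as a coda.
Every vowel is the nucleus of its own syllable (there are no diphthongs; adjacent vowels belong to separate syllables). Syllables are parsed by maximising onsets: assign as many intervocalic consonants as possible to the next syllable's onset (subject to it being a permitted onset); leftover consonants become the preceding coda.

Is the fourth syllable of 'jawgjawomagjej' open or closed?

open

The vowels are a, a, o, a, e — 5 nuclei, so 5 syllables.
V1 /a/ – V2 /a/: cluster /wgj/ — the longest permitted-onset suffix is /gj/; onset = /gj/, preceding coda = /w/.
V2 /a/ – V3 /o/: /w/ → onset of the next syllable (single consonants are always licit onsets).
V3 /o/ – V4 /a/: /m/ → onset of the next syllable (single consonants are always licit onsets).
V4 /a/ – V5 /e/: cluster /gj/ — /gj/ is itself a permitted onset, so the whole cluster goes right; preceding coda = ∅.
Syllabification: jaw.gja.wo.ma.gjej.
Syllable 4 is /ma/; it ends in its nucleus with no coda, so it is open.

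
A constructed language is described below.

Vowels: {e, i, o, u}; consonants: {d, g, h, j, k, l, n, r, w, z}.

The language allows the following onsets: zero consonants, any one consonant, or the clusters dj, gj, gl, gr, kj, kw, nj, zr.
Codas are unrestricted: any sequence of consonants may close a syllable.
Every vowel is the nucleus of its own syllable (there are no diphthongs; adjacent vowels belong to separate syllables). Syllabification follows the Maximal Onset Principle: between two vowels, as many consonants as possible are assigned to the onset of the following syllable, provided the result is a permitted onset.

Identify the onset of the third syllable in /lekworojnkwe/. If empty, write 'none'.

The vowels are e, o, o, e — 4 nuclei, so 4 syllables.
σ1/σ2 boundary: /kw/ — entire cluster is a permitted onset → onset /kw/, coda ∅.
σ2/σ3 boundary: /r/ → onset of the next syllable (single consonants are always licit onsets).
σ3/σ4 boundary: /jnkw/ — longest licit onset from the right is /kw/, leaving /jn/ as coda.
So the parse is le.kwo.rojn.kwe.
Syllable 3 is /rojn/: onset /r/, nucleus /o/, coda /jn/.

r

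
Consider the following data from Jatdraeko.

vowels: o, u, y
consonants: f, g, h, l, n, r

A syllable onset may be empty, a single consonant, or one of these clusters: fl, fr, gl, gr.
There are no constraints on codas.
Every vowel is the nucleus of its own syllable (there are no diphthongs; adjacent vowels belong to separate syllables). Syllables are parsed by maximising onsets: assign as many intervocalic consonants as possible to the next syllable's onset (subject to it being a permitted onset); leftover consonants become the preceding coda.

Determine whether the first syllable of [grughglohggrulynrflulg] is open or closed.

closed

Vowels present: u, o, u, y, u; each is a nucleus, giving 5 syllables.
Between /u/ (V1) and /o/ (V2): /ghgl/ splits as /gh/ + /gl/ (/gl/ is the longest suffix that is a licit onset).
Between /o/ (V2) and /u/ (V3): /hggr/ splits as /hg/ + /gr/ (/gr/ is the longest suffix that is a licit onset).
Between /u/ (V3) and /y/ (V4): just /l/ — single C goes to the following onset.
Between /y/ (V4) and /u/ (V5): /nrfl/ — longest licit onset from the right is /fl/, leaving /nr/ as coda.
Syllabification: grugh.glohg.gru.lynr.flulg.
Syllable 1 is /grugh/ with coda /gh/, so it is closed.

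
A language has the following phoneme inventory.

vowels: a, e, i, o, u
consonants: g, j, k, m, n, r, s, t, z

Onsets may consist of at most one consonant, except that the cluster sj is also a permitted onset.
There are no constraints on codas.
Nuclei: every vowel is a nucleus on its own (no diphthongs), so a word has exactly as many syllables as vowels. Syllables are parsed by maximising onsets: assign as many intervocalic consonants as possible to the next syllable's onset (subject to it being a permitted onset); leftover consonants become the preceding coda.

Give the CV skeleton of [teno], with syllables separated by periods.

CV.CV

Nuclei (vowels): e, o → 2 syllables.
Between /e/ (V1) and /o/ (V2): /n/ is a single consonant, so it becomes the next onset.
Syllabification: te.no.
Mapping each syllable to C/V: /te/ → CV, /no/ → CV.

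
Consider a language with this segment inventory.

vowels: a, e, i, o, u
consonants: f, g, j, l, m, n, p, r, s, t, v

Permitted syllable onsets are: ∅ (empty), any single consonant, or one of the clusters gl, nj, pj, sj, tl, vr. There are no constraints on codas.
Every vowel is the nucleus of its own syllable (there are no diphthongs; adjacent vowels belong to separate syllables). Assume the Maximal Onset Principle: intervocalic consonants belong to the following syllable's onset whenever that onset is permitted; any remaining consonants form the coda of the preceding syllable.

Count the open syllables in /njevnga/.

Vowels present: e, a; each is a nucleus, giving 2 syllables.
/e…a/ gap (V1→V2): /vng/; trying suffixes from longest down, /g/ is the first permitted one, so coda /vn/ | onset /g/.
Putting it together: njevn.ga.
Classifying each syllable: /njevn/ (closed), /ga/ (open).
Open syllables: 1.

1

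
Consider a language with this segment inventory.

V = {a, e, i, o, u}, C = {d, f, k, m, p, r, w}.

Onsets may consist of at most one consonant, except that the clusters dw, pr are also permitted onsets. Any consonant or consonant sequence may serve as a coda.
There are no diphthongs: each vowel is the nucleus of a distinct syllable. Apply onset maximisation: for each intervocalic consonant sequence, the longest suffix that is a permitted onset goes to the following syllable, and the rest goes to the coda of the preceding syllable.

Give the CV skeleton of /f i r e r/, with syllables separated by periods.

CV.CVC

The vowels are i, e — 2 nuclei, so 2 syllables.
/i…e/ gap (V1→V2): /r/ → onset of the next syllable (single consonants are always licit onsets).
Syllabification: fi.rer.
Mapping each syllable to C/V: /fi/ → CV, /rer/ → CVC.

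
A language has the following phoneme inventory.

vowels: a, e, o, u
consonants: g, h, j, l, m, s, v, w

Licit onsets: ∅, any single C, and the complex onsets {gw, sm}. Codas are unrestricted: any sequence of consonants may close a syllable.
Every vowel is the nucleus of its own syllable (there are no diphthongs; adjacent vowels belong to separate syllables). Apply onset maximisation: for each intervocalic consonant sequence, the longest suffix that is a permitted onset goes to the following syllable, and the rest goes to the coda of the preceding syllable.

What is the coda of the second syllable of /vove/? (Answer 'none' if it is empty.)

none

Nuclei (vowels): o, e → 2 syllables.
Between /o/ (V1) and /e/ (V2): just /v/ — single C goes to the following onset.
Putting it together: vo.ve.
Syllable 2 is /ve/: onset /v/, nucleus /e/, coda ∅.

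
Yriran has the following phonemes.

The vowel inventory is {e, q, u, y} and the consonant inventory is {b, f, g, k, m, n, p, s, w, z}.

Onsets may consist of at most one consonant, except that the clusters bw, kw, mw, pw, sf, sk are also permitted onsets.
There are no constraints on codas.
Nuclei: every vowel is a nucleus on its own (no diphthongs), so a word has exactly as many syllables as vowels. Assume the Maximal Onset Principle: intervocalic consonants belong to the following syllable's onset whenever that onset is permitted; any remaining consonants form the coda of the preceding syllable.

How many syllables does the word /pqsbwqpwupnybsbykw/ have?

The vowels are q, q, u, y, y — 5 nuclei, so 5 syllables.

5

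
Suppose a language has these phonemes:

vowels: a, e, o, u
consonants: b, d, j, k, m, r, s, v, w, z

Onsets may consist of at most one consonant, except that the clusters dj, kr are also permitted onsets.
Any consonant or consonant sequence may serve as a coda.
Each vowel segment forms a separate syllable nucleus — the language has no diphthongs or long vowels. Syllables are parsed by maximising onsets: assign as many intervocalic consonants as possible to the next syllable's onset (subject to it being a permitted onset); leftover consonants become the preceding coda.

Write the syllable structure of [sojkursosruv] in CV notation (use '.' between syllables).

CVC.CVC.CVC.CVC

Nuclei (vowels): o, u, o, u → 4 syllables.
σ1/σ2 boundary: /jk/ — longest licit onset from the right is /k/, leaving /j/ as coda.
σ2/σ3 boundary: /rs/ splits as /r/ + /s/ (/s/ is the longest suffix that is a licit onset).
σ3/σ4 boundary: /sr/ — longest licit onset from the right is /r/, leaving /s/ as coda.
Syllabification: soj.kur.sos.ruv.
Mapping each syllable to C/V: /soj/ → CVC, /kur/ → CVC, /sos/ → CVC, /ruv/ → CVC.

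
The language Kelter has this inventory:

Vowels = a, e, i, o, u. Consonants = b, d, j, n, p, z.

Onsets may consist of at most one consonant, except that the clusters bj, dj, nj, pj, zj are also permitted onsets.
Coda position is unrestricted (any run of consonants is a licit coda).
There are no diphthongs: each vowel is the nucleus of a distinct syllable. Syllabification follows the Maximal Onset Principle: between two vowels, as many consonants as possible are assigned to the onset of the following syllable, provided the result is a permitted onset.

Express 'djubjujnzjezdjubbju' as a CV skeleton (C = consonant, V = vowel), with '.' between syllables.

CCV.CCVCC.CCVC.CCVC.CCV

Vowels present: u, u, e, u, u; each is a nucleus, giving 5 syllables.
Between /u/ (V1) and /u/ (V2): /bj/ is a licit onset in full, so it all attaches to the next syllable.
Between /u/ (V2) and /e/ (V3): /jnzj/; trying suffixes from longest down, /zj/ is the first permitted one, so coda /jn/ | onset /zj/.
Between /e/ (V3) and /u/ (V4): /zdj/ — longest licit onset from the right is /dj/, leaving /z/ as coda.
Between /u/ (V4) and /u/ (V5): /bbj/ — longest licit onset from the right is /bj/, leaving /b/ as coda.
Syllabification: dju.bjujn.zjez.djub.bju.
Mapping each syllable to C/V: /dju/ → CCV, /bjujn/ → CCVCC, /zjez/ → CCVC, /djub/ → CCVC, /bju/ → CCV.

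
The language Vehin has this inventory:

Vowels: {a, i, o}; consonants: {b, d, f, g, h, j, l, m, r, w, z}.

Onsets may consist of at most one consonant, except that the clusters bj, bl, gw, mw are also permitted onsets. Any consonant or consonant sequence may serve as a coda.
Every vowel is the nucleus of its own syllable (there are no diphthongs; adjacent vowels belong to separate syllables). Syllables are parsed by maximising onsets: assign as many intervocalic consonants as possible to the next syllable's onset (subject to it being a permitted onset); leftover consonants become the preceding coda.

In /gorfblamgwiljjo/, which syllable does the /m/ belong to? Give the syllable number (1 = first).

2

The vowels are o, a, i, o — 4 nuclei, so 4 syllables.
/o…a/ gap (V1→V2): /rfbl/; trying suffixes from longest down, /bl/ is the first permitted one, so coda /rf/ | onset /bl/.
/a…i/ gap (V2→V3): /mgw/ splits as /m/ + /gw/ (/gw/ is the longest suffix that is a licit onset).
/i…o/ gap (V3→V4): cluster /ljj/ — the longest permitted-onset suffix is /j/; onset = /j/, preceding coda = /lj/.
Result: gorf.blam.gwilj.jo.
The /m/ is in the coda of syllable 2 (/blam/).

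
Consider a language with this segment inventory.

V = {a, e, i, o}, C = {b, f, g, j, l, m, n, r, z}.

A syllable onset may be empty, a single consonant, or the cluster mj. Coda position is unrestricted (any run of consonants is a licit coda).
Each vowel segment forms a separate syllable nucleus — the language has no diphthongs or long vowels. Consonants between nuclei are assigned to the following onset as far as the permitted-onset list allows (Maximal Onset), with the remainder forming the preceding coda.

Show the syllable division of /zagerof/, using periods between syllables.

Nuclei (vowels): a, e, o → 3 syllables.
Between /a/ (V1) and /e/ (V2): /g/ is a single consonant, so it becomes the next onset.
Between /e/ (V2) and /o/ (V3): just /r/ — single C goes to the following onset.

za.ge.rof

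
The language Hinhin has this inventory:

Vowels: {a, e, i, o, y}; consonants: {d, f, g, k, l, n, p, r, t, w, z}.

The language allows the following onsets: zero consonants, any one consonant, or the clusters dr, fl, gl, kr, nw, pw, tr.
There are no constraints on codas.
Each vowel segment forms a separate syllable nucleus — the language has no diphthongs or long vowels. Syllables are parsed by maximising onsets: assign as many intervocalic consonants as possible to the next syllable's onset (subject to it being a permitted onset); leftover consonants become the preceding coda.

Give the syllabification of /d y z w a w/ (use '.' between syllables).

The vowels are y, a — 2 nuclei, so 2 syllables.
V1 /y/ – V2 /a/: cluster /zw/ — the longest permitted-onset suffix is /w/; onset = /w/, preceding coda = /z/.

dyz.waw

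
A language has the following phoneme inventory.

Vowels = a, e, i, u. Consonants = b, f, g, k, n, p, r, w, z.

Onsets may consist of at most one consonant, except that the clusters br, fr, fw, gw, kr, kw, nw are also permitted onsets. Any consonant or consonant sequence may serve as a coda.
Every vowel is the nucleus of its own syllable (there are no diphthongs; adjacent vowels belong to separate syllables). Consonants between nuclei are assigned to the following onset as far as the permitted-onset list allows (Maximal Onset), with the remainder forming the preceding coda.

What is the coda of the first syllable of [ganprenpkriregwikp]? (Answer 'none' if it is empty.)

np

Vowels present: a, e, i, e, i; each is a nucleus, giving 5 syllables.
/a…e/ gap (V1→V2): /npr/ — longest licit onset from the right is /r/, leaving /np/ as coda.
/e…i/ gap (V2→V3): /npkr/ splits as /np/ + /kr/ (/kr/ is the longest suffix that is a licit onset).
/i…e/ gap (V3→V4): /r/ → onset of the next syllable (single consonants are always licit onsets).
/e…i/ gap (V4→V5): /gw/ — entire cluster is a permitted onset → onset /gw/, coda ∅.
Result: ganp.renp.kri.re.gwikp.
Syllable 1 is /ganp/: onset /g/, nucleus /a/, coda /np/.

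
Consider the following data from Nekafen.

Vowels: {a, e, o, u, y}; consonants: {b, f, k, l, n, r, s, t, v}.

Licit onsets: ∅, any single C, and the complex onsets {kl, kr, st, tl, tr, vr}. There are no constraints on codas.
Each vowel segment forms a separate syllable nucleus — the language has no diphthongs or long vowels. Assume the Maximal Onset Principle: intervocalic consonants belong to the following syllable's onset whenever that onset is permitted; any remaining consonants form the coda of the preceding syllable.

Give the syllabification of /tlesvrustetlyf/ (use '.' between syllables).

Nuclei (vowels): e, u, e, y → 4 syllables.
V1 /e/ – V2 /u/: /svr/; trying suffixes from longest down, /vr/ is the first permitted one, so coda /s/ | onset /vr/.
V2 /u/ – V3 /e/: /st/ is a licit onset in full, so it all attaches to the next syllable.
V3 /e/ – V4 /y/: /tl/ — entire cluster is a permitted onset → onset /tl/, coda ∅.

tles.vru.ste.tlyf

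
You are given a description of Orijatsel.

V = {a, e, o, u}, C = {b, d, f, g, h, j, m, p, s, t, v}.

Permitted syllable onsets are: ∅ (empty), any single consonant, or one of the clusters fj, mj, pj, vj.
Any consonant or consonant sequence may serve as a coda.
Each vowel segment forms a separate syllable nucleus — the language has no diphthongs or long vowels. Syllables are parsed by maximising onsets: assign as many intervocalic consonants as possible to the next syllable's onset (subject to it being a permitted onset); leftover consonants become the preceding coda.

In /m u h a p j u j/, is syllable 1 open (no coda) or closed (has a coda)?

open

Nuclei (vowels): u, a, u → 3 syllables.
V1 /u/ – V2 /a/: /h/ is a single consonant, so it becomes the next onset.
V2 /a/ – V3 /u/: /pj/ is a licit onset in full, so it all attaches to the next syllable.
Syllabification: mu.ha.pjuj.
Syllable 1 is /mu/; it ends in its nucleus with no coda, so it is open.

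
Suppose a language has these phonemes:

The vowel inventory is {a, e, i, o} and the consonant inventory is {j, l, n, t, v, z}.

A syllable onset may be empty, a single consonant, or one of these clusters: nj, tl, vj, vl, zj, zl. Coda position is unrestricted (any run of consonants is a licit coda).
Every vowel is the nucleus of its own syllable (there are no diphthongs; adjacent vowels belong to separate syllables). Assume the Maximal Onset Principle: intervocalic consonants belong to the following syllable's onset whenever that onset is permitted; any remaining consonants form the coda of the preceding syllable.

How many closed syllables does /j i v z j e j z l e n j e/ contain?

2

The vowels are i, e, e, e — 4 nuclei, so 4 syllables.
Between /i/ (V1) and /e/ (V2): /vzj/ splits as /v/ + /zj/ (/zj/ is the longest suffix that is a licit onset).
Between /e/ (V2) and /e/ (V3): /jzl/ — longest licit onset from the right is /zl/, leaving /j/ as coda.
Between /e/ (V3) and /e/ (V4): cluster /nj/ — /nj/ is itself a permitted onset, so the whole cluster goes right; preceding coda = ∅.
Result: jiv.zjej.zle.nje.
Classifying each syllable: /jiv/ (closed), /zjej/ (closed), /zle/ (open), /nje/ (open).
Closed syllables: 2.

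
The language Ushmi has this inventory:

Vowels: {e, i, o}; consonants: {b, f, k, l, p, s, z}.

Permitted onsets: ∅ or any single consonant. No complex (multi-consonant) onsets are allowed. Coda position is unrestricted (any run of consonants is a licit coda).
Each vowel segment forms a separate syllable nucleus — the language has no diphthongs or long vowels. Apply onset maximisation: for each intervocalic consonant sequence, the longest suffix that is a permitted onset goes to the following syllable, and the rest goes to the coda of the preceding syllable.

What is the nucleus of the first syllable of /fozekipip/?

o

Vowels present: o, e, i, i; each is a nucleus, giving 4 syllables.
The first nucleus (vowel 1 from the left) is /o/.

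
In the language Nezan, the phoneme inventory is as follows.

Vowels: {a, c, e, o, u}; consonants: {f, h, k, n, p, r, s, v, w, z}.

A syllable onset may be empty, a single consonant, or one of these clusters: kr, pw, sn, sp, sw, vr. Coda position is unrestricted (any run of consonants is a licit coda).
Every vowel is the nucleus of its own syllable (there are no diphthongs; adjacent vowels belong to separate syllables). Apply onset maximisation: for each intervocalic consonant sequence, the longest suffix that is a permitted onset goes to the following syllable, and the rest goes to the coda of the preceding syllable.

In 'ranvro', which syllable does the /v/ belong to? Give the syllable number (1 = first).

Nuclei (vowels): a, o → 2 syllables.
/a…o/ gap (V1→V2): /nvr/ splits as /n/ + /vr/ (/vr/ is the longest suffix that is a licit onset).
Putting it together: ran.vro.
The /v/ is in the onset of syllable 2 (/vro/).

2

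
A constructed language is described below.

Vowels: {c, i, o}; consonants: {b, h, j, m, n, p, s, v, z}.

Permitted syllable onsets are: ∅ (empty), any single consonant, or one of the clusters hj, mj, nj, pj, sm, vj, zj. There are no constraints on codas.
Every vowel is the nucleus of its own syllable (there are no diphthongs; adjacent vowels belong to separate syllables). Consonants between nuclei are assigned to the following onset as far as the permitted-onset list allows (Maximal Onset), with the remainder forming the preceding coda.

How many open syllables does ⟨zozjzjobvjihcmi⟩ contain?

The vowels are o, o, i, c, i — 5 nuclei, so 5 syllables.
σ1/σ2 boundary: /zjzj/ splits as /zj/ + /zj/ (/zj/ is the longest suffix that is a licit onset).
σ2/σ3 boundary: /bvj/ splits as /b/ + /vj/ (/vj/ is the longest suffix that is a licit onset).
σ3/σ4 boundary: /h/ is a single consonant, so it becomes the next onset.
σ4/σ5 boundary: /m/ → onset of the next syllable (single consonants are always licit onsets).
Result: zozj.zjob.vji.hc.mi.
Classifying each syllable: /zozj/ (closed), /zjob/ (closed), /vji/ (open), /hc/ (open), /mi/ (open).
Open syllables: 3.

3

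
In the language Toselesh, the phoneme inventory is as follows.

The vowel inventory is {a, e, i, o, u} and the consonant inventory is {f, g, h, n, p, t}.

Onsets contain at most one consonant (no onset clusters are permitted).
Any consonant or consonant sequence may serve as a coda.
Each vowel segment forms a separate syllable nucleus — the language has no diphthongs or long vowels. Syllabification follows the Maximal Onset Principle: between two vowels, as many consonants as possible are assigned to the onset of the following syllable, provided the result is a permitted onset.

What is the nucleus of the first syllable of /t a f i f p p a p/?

a

Vowels present: a, i, a; each is a nucleus, giving 3 syllables.
The first nucleus (vowel 1 from the left) is /a/.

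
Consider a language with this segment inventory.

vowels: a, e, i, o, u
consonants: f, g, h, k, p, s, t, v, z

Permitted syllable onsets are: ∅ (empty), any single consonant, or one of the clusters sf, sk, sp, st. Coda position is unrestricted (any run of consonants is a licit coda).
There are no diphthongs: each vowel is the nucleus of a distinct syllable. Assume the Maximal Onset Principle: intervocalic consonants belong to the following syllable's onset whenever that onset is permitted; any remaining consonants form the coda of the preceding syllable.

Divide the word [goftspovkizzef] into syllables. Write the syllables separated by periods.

Nuclei (vowels): o, o, i, e → 4 syllables.
Between /o/ (V1) and /o/ (V2): /ftsp/ — longest licit onset from the right is /sp/, leaving /ft/ as coda.
Between /o/ (V2) and /i/ (V3): /vk/; trying suffixes from longest down, /k/ is the first permitted one, so coda /v/ | onset /k/.
Between /i/ (V3) and /e/ (V4): /zz/; trying suffixes from longest down, /z/ is the first permitted one, so coda /z/ | onset /z/.

goft.spov.kiz.zef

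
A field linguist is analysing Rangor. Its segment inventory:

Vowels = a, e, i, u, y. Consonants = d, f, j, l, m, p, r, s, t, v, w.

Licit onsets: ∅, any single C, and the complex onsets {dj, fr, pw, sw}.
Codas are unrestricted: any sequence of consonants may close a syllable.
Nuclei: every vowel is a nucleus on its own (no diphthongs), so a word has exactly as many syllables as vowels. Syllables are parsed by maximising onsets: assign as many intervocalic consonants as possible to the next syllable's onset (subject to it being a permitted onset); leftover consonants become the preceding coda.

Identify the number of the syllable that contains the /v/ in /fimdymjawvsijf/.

3

Nuclei (vowels): i, y, a, i → 4 syllables.
/i…y/ gap (V1→V2): /md/ — longest licit onset from the right is /d/, leaving /m/ as coda.
/y…a/ gap (V2→V3): cluster /mj/ — the longest permitted-onset suffix is /j/; onset = /j/, preceding coda = /m/.
/a…i/ gap (V3→V4): /wvs/ — longest licit onset from the right is /s/, leaving /wv/ as coda.
Putting it together: fim.dym.jawv.sijf.
The /v/ is in the coda of syllable 3 (/jawv/).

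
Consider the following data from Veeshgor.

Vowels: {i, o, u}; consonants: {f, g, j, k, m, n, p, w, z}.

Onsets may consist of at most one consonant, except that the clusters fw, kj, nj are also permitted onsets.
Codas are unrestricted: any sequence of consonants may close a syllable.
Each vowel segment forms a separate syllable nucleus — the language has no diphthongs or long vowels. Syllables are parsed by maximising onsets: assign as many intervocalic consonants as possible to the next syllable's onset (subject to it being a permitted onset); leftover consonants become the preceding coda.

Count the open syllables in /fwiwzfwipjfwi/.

1

Nuclei (vowels): i, i, i → 3 syllables.
Between /i/ (V1) and /i/ (V2): /wzfw/ splits as /wz/ + /fw/ (/fw/ is the longest suffix that is a licit onset).
Between /i/ (V2) and /i/ (V3): /pjfw/; trying suffixes from longest down, /fw/ is the first permitted one, so coda /pj/ | onset /fw/.
Syllabification: fwiwz.fwipj.fwi.
Classifying each syllable: /fwiwz/ (closed), /fwipj/ (closed), /fwi/ (open).
Open syllables: 1.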